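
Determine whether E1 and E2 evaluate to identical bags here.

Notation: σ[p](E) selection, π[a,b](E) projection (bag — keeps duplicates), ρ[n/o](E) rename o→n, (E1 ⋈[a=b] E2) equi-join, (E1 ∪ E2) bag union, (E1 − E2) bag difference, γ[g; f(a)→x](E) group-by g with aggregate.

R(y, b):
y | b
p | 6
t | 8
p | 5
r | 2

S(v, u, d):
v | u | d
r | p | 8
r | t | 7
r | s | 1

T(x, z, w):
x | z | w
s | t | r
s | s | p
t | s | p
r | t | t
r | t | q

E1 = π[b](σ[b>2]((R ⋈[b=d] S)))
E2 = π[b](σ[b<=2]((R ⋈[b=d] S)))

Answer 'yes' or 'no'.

E1 subexpression sizes:
  R → 4
  S → 3
  (R ⋈[b=d] S) → 1
  σ[b>2]((R ⋈[b=d] S)) → 1
  π[b](σ[b>2]((R ⋈[b=d] S))) → 1
E2 subexpression sizes:
  R → 4
  S → 3
  (R ⋈[b=d] S) → 1
  σ[b<=2]((R ⋈[b=d] S)) → 0
  π[b](σ[b<=2]((R ⋈[b=d] S))) → 0

E1 result:
b
8
E2 result:
b
(0 rows)
Witness: (8,) appears 1× in E1 but 0× in E2.

no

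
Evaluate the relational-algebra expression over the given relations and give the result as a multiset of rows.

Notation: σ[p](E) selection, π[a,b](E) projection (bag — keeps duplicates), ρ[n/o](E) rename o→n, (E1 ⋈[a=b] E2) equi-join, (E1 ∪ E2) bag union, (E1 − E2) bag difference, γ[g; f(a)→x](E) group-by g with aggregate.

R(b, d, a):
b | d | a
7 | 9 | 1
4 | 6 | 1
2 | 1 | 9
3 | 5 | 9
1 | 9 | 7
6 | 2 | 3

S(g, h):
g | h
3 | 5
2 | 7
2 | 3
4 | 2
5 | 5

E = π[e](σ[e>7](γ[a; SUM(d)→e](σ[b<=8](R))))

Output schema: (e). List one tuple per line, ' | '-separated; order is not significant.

Stepwise |·|:
  R → 6
  σ[b<=8](R) → 6
  γ[a; SUM(d)→e](σ[b<=8](R)) → 4
  σ[e>7](γ[a; SUM(d)→e](σ[b<=8](R))) → 2
  π[e](σ[e>7](γ[a; SUM(d)→e](σ[b<=8](R)))) → 2

== RESULT ==
e
9
15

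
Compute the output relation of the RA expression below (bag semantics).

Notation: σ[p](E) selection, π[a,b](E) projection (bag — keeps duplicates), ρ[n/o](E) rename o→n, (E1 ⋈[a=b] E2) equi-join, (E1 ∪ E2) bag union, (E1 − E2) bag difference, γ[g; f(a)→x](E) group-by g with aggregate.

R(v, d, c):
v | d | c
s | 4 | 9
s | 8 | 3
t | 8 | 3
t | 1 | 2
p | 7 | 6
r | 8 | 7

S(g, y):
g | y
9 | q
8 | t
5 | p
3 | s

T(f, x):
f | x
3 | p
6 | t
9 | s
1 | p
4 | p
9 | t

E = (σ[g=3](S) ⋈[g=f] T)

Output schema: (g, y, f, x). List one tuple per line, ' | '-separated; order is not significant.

Row counts bottom-up:
  S → 4
  σ[g=3](S) → 1
  T → 6
  (σ[g=3](S) ⋈[g=f] T) → 1

== RESULT ==
g | y | f | x
3 | s | 3 | p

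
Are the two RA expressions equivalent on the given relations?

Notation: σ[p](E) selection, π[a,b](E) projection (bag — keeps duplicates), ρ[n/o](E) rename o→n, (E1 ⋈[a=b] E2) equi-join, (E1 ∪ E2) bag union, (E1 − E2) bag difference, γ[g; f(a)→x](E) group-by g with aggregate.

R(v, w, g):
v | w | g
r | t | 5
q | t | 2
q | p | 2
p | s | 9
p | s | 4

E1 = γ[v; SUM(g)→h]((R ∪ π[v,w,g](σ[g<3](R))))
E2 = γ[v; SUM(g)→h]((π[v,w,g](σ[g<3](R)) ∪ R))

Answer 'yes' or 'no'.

E1 stepwise |·|:
  R → 5
  R → 5
  σ[g<3](R) → 2
  π[v,w,g](σ[g<3](R)) → 2
  (R ∪ π[v,w,g](σ[g<3](R))) → 7
  γ[v; SUM(g)→h]((R ∪ π[v,w,g](σ[g<3](R)))) → 3
E2 stepwise |·|:
  R → 5
  σ[g<3](R) → 2
  π[v,w,g](σ[g<3](R)) → 2
  R → 5
  (π[v,w,g](σ[g<3](R)) ∪ R) → 7
  γ[v; SUM(g)→h]((π[v,w,g](σ[g<3](R)) ∪ R)) → 3

E1 and E2 produce the same multiset:
v | h
p | 13
q | 8
r | 5

yes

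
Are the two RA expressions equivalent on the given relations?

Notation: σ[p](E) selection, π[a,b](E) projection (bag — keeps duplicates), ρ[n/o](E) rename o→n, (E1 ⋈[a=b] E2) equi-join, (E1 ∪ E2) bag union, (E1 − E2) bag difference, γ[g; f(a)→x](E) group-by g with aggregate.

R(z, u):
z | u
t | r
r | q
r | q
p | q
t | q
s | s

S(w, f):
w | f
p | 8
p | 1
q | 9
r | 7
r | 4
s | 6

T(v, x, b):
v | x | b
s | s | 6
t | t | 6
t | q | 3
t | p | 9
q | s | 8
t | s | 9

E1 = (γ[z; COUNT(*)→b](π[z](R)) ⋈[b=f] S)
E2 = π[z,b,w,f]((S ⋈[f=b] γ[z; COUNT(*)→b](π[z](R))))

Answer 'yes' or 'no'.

E1 row counts bottom-up:
  R → 6
  π[z](R) → 6
  γ[z; COUNT(*)→b](π[z](R)) → 4
  S → 6
  (γ[z; COUNT(*)→b](π[z](R)) ⋈[b=f] S) → 2
E2 row counts bottom-up:
  S → 6
  R → 6
  π[z](R) → 6
  γ[z; COUNT(*)→b](π[z](R)) → 4
  (S ⋈[f=b] γ[z; COUNT(*)→b](π[z](R))) → 2
  π[z,b,w,f]((S ⋈[f=b] γ[z; COUNT(*)→b](π[z](R)))) → 2

E1 and E2 produce the same multiset:
z | b | w | f
p | 1 | p | 1
s | 1 | p | 1

yes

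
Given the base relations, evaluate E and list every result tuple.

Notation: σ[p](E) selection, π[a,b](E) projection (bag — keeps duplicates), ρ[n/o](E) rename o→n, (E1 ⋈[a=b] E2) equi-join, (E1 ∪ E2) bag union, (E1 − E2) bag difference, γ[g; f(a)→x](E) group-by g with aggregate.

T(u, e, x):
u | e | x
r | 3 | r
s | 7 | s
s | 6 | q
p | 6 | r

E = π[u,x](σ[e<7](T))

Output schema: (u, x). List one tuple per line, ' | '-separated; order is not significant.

Stepwise |·|:
  T → 4
  σ[e<7](T) → 3
  π[u,x](σ[e<7](T)) → 3

== RESULT ==
u | x
p | r
r | r
s | q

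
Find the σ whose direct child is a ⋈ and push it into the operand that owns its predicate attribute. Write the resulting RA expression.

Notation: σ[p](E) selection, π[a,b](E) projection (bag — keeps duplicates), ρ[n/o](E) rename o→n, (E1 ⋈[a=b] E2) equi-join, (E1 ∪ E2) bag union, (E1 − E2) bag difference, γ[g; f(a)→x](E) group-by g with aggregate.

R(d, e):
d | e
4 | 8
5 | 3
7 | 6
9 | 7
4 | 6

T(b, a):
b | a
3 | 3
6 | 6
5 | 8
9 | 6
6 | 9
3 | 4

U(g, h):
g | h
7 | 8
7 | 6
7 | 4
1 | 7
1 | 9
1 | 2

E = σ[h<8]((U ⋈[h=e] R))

σ filters on h, owned by the left side.
E' = (σ[h<8](U) ⋈[h=e] R)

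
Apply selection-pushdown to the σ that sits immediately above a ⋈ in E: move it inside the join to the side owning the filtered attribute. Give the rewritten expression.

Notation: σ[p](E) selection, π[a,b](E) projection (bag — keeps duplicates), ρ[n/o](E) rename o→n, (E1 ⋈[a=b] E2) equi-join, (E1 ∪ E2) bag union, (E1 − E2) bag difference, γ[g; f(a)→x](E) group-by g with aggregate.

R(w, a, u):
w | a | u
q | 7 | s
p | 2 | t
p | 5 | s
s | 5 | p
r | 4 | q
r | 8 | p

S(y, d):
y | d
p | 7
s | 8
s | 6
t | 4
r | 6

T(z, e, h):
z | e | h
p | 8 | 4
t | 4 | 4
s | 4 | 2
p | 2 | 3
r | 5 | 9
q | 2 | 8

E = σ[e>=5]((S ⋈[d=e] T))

σ filters on e, owned by the right side.
E' = (S ⋈[d=e] σ[e>=5](T))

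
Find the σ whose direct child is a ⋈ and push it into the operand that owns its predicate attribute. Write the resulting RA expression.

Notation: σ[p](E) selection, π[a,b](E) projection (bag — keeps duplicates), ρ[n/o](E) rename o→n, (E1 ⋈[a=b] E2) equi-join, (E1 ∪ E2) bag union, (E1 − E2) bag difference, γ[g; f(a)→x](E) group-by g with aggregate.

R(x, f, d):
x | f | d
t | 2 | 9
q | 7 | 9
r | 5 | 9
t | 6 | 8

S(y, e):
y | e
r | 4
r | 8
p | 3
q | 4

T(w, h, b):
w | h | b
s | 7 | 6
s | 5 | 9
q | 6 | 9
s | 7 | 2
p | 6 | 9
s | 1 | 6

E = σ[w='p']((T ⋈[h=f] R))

σ filters on w, owned by the left side.
E' = (σ[w='p'](T) ⋈[h=f] R)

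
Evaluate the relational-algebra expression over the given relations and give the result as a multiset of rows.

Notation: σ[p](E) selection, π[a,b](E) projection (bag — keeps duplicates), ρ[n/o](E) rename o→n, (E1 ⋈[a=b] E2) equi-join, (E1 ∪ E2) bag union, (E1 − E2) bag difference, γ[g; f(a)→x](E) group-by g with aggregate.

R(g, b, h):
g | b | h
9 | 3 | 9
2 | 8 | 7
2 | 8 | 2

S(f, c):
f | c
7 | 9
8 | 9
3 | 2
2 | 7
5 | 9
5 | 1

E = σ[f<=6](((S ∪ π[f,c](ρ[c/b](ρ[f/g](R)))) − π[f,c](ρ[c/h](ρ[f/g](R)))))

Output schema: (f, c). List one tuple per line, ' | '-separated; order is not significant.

Per-node cardinality:
  S → 6
  R → 3
  ρ[f/g](R) → 3
  ρ[c/b](ρ[f/g](R)) → 3
  π[f,c](ρ[c/b](ρ[f/g](R))) → 3
  (S ∪ π[f,c](ρ[c/b](ρ[f/g](R)))) → 9
  R → 3
  ρ[f/g](R) → 3
  ρ[c/h](ρ[f/g](R)) → 3
  π[f,c](ρ[c/h](ρ[f/g](R))) → 3
  ((S ∪ π[f,c](ρ[c/b](ρ[f/g](R)))) − π[f,c](ρ[c/h](ρ[f/g](R)))) → 8
  σ[f<=6](((S ∪ π[f,c](ρ[c/b](ρ[f/g](R)))) − π[f,c](ρ[c/h](ρ[f/g](R))))) → 5

== RESULT ==
f | c
2 | 8
2 | 8
3 | 2
5 | 1
5 | 9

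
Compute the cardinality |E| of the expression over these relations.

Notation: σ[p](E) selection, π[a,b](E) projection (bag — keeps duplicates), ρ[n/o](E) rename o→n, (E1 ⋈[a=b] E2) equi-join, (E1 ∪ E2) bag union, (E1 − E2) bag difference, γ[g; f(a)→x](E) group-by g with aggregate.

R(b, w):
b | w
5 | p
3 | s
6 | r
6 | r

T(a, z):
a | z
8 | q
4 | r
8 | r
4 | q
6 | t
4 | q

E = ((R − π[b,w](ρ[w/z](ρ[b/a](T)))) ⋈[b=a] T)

Stepwise |·|:
  R → 4
  T → 6
  ρ[b/a](T) → 6
  ρ[w/z](ρ[b/a](T)) → 6
  π[b,w](ρ[w/z](ρ[b/a](T))) → 6
  (R − π[b,w](ρ[w/z](ρ[b/a](T)))) → 4
  T → 6
  ((R − π[b,w](ρ[w/z](ρ[b/a](T)))) ⋈[b=a] T) → 2

|E| = 2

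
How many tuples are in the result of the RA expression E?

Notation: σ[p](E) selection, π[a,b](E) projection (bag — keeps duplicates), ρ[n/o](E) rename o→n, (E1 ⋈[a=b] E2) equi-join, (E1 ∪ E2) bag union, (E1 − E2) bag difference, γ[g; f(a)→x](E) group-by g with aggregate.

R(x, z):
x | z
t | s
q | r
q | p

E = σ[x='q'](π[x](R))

Stepwise |·|:
  R → 3
  π[x](R) → 3
  σ[x='q'](π[x](R)) → 2

|E| = 2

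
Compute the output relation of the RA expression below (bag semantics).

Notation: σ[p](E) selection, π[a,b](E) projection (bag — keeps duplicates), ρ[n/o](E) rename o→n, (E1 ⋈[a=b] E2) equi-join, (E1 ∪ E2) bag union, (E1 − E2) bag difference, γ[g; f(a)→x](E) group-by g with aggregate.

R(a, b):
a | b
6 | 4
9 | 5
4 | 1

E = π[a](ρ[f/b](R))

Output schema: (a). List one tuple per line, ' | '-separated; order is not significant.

Subexpression sizes:
  R → 3
  ρ[f/b](R) → 3
  π[a](ρ[f/b](R)) → 3

== RESULT ==
a
4
6
9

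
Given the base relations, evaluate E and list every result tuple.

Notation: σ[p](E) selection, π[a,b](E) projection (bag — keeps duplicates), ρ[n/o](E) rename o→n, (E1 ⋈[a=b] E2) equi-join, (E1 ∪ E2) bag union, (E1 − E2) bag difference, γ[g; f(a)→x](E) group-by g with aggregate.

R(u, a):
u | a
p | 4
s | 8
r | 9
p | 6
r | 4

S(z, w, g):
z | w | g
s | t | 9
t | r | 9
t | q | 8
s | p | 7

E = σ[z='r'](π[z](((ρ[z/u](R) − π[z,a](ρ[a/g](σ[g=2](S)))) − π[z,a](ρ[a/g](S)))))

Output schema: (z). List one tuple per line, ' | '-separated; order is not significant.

Row counts bottom-up:
  R → 5
  ρ[z/u](R) → 5
  S → 4
  σ[g=2](S) → 0
  ρ[a/g](σ[g=2](S)) → 0
  π[z,a](ρ[a/g](σ[g=2](S))) → 0
  (ρ[z/u](R) − π[z,a](ρ[a/g](σ[g=2](S)))) → 5
  S → 4
  ρ[a/g](S) → 4
  π[z,a](ρ[a/g](S)) → 4
  ((ρ[z/u](R) − π[z,a](ρ[a/g](σ[g=2](S)))) − π[z,a](ρ[a/g](S))) → 5
  π[z](((ρ[z/u](R) − π[z,a](ρ[a/g](σ[g=2](S)))) − π[z,a](ρ[a/g](S)))) → 5
  σ[z='r'](π[z](((ρ[z/u](R) − π[z,a](ρ[a/g](σ[g=2](S)))) − π[z,a](ρ[a/g](S))))) → 2

== RESULT ==
z
r
r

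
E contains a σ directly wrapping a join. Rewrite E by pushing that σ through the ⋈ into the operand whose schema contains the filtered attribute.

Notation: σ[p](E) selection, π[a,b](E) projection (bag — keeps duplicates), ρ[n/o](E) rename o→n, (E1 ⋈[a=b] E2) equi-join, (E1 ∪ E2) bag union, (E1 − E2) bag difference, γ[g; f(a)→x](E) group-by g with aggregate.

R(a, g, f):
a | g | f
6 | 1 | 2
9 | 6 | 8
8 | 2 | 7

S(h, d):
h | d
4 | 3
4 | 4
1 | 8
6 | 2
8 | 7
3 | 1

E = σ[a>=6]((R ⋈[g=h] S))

σ filters on a, owned by the left side.
E' = (σ[a>=6](R) ⋈[g=h] S)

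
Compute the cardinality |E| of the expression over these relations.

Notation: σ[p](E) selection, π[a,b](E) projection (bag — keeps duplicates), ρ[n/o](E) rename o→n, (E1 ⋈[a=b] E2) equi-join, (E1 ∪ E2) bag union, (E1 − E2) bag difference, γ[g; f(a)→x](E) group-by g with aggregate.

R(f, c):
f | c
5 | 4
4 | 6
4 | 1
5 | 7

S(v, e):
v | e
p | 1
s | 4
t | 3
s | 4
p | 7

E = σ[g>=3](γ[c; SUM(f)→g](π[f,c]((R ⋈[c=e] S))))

Row counts bottom-up:
  R → 4
  S → 5
  (R ⋈[c=e] S) → 4
  π[f,c]((R ⋈[c=e] S)) → 4
  γ[c; SUM(f)→g](π[f,c]((R ⋈[c=e] S))) → 3
  σ[g>=3](γ[c; SUM(f)→g](π[f,c]((R ⋈[c=e] S)))) → 3

|E| = 3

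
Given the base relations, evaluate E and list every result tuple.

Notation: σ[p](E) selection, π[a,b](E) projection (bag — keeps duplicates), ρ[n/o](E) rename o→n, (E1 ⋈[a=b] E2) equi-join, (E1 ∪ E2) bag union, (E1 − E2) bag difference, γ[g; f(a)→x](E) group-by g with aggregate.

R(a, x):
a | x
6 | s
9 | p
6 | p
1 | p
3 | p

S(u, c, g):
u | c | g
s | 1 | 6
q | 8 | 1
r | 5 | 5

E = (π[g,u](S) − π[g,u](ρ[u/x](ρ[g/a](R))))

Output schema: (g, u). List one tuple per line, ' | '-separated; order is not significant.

Row counts bottom-up:
  S → 3
  π[g,u](S) → 3
  R → 5
  ρ[g/a](R) → 5
  ρ[u/x](ρ[g/a](R)) → 5
  π[g,u](ρ[u/x](ρ[g/a](R))) → 5
  (π[g,u](S) − π[g,u](ρ[u/x](ρ[g/a](R)))) → 2

== RESULT ==
g | u
1 | q
5 | r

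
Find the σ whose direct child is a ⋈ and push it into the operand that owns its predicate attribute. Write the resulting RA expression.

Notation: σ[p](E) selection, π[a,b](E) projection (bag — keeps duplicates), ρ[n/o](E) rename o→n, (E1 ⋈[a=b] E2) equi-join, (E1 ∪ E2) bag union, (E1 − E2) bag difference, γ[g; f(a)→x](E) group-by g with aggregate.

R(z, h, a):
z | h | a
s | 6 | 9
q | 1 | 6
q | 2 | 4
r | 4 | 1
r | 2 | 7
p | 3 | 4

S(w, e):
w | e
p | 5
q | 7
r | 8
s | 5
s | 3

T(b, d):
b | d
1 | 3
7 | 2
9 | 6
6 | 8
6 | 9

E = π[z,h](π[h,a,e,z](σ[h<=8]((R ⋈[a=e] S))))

σ filters on h, owned by the left side.
E' = π[z,h](π[h,a,e,z]((σ[h<=8](R) ⋈[a=e] S)))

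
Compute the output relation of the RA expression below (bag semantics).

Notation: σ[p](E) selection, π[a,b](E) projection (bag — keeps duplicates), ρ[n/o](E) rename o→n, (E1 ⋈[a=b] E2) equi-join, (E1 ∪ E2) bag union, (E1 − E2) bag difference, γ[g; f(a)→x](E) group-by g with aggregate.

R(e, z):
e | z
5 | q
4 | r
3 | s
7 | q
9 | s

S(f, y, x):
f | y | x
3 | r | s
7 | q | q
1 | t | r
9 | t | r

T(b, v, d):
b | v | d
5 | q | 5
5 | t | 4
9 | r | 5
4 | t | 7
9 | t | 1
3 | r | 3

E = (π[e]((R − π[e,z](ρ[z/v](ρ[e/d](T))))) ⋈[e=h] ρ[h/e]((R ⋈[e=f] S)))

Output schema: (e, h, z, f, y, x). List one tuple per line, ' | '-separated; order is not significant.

Row counts bottom-up:
  R → 5
  T → 6
  ρ[e/d](T) → 6
  ρ[z/v](ρ[e/d](T)) → 6
  π[e,z](ρ[z/v](ρ[e/d](T))) → 6
  (R − π[e,z](ρ[z/v](ρ[e/d](T)))) → 4
  π[e]((R − π[e,z](ρ[z/v](ρ[e/d](T))))) → 4
  R → 5
  S → 4
  (R ⋈[e=f] S) → 3
  ρ[h/e]((R ⋈[e=f] S)) → 3
  (π[e]((R − π[e,z](ρ[z/v](ρ[e/d](T))))) ⋈[e=h] ρ[h/e]((R ⋈[e=f] S))) → 3

== RESULT ==
e | h | z | f | y | x
3 | 3 | s | 3 | r | s
7 | 7 | q | 7 | q | q
9 | 9 | s | 9 | t | r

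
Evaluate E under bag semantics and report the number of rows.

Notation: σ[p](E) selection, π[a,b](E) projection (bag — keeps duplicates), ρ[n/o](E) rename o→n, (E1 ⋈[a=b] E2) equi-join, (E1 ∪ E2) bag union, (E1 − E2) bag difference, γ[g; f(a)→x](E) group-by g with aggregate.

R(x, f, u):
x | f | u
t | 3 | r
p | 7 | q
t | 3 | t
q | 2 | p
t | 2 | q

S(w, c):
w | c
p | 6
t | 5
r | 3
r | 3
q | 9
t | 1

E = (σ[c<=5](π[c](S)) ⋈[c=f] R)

Stepwise |·|:
  S → 6
  π[c](S) → 6
  σ[c<=5](π[c](S)) → 4
  R → 5
  (σ[c<=5](π[c](S)) ⋈[c=f] R) → 4

|E| = 4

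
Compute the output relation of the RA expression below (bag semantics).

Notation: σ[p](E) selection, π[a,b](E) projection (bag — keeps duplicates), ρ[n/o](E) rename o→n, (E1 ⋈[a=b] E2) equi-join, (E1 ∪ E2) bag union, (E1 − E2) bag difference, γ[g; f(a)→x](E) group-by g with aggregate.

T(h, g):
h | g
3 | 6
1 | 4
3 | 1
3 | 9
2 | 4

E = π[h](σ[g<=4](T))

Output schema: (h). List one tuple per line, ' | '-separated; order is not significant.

Subexpression sizes:
  T → 5
  σ[g<=4](T) → 3
  π[h](σ[g<=4](T)) → 3

== RESULT ==
h
1
2
3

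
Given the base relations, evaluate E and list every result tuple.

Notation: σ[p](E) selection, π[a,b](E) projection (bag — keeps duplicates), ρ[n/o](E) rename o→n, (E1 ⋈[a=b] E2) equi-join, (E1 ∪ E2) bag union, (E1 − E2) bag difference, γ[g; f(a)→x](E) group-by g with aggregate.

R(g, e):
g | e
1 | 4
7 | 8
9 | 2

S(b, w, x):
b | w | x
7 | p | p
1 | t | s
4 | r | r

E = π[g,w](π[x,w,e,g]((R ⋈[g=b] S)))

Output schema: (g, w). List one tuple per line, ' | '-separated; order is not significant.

Row counts bottom-up:
  R → 3
  S → 3
  (R ⋈[g=b] S) → 2
  π[x,w,e,g]((R ⋈[g=b] S)) → 2
  π[g,w](π[x,w,e,g]((R ⋈[g=b] S))) → 2

== RESULT ==
g | w
1 | t
7 | p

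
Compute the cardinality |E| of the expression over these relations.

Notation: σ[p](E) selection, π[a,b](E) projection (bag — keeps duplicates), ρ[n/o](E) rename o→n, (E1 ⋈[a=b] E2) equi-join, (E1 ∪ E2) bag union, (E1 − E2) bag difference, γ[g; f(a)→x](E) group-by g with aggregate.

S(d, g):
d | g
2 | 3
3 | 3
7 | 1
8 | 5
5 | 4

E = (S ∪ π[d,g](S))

Per-node cardinality:
  S → 5
  S → 5
  π[d,g](S) → 5
  (S ∪ π[d,g](S)) → 10

|E| = 10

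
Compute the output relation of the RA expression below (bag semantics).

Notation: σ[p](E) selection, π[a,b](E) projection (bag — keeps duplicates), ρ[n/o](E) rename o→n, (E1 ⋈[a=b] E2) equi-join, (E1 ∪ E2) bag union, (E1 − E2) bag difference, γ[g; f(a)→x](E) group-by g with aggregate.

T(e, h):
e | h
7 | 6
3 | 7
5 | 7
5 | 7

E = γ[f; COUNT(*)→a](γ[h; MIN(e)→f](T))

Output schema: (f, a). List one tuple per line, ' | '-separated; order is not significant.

Per-node cardinality:
  T → 4
  γ[h; MIN(e)→f](T) → 2
  γ[f; COUNT(*)→a](γ[h; MIN(e)→f](T)) → 2

== RESULT ==
f | a
3 | 1
7 | 1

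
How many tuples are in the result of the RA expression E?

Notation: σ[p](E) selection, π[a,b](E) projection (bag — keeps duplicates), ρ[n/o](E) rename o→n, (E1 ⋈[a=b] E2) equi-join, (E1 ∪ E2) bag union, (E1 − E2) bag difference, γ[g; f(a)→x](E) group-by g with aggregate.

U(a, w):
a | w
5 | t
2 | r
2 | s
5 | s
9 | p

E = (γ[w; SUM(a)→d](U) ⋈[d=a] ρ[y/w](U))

Subexpression sizes:
  U → 5
  γ[w; SUM(a)→d](U) → 4
  U → 5
  ρ[y/w](U) → 5
  (γ[w; SUM(a)→d](U) ⋈[d=a] ρ[y/w](U)) → 5

|E| = 5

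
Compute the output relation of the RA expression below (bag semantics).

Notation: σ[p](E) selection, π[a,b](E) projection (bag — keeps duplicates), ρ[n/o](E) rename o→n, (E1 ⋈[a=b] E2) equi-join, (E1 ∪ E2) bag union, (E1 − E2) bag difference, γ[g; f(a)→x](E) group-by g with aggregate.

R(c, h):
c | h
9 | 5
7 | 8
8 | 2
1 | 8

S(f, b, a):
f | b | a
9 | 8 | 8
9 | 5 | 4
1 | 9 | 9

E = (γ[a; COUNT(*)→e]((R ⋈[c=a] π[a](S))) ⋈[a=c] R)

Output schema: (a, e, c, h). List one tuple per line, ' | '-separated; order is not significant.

Per-node cardinality:
  R → 4
  S → 3
  π[a](S) → 3
  (R ⋈[c=a] π[a](S)) → 2
  γ[a; COUNT(*)→e]((R ⋈[c=a] π[a](S))) → 2
  R → 4
  (γ[a; COUNT(*)→e]((R ⋈[c=a] π[a](S))) ⋈[a=c] R) → 2

== RESULT ==
a | e | c | h
8 | 1 | 8 | 2
9 | 1 | 9 | 5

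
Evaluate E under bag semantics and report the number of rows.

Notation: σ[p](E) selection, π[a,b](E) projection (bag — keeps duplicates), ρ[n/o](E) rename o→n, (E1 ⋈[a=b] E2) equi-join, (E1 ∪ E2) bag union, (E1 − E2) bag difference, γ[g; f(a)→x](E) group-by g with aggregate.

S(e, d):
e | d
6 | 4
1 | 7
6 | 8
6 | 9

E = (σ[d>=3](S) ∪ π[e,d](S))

Subexpression sizes:
  S → 4
  σ[d>=3](S) → 4
  S → 4
  π[e,d](S) → 4
  (σ[d>=3](S) ∪ π[e,d](S)) → 8

|E| = 8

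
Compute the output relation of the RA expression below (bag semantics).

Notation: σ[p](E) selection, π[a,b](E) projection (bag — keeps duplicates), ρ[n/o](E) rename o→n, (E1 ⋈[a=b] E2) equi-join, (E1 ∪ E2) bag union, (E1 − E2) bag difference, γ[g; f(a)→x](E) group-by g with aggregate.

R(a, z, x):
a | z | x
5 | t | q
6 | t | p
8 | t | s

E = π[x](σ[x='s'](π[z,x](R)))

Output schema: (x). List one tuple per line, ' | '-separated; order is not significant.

Subexpression sizes:
  R → 3
  π[z,x](R) → 3
  σ[x='s'](π[z,x](R)) → 1
  π[x](σ[x='s'](π[z,x](R))) → 1

== RESULT ==
x
s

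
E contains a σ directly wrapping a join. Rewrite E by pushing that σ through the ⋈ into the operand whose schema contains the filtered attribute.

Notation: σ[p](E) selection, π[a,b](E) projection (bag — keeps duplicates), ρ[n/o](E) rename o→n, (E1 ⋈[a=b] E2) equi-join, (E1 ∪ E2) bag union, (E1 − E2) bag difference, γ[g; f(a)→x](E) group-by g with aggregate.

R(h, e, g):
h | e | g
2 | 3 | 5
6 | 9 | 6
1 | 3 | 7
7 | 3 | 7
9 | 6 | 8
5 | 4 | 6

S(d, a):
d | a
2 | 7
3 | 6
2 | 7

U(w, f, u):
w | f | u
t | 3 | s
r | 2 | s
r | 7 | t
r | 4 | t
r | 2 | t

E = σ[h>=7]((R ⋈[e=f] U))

σ filters on h, owned by the left side.
E' = (σ[h>=7](R) ⋈[e=f] U)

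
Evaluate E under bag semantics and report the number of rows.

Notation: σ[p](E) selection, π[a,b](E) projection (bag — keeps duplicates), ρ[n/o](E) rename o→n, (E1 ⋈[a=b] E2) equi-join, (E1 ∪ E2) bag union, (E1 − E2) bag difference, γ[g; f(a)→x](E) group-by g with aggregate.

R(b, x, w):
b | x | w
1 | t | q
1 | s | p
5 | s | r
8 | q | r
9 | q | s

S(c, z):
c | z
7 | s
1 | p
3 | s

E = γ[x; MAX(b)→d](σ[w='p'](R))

Per-node cardinality:
  R → 5
  σ[w='p'](R) → 1
  γ[x; MAX(b)→d](σ[w='p'](R)) → 1

|E| = 1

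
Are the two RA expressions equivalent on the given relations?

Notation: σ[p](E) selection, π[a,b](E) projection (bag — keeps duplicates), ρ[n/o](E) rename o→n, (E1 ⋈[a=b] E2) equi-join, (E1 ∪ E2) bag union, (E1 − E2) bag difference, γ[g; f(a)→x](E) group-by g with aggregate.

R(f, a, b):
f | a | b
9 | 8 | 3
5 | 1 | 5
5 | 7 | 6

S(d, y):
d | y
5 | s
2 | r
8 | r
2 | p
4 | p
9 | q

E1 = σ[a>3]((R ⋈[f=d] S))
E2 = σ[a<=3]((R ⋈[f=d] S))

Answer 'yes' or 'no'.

E1 subexpression sizes:
  R → 3
  S → 6
  (R ⋈[f=d] S) → 3
  σ[a>3]((R ⋈[f=d] S)) → 2
E2 subexpression sizes:
  R → 3
  S → 6
  (R ⋈[f=d] S) → 3
  σ[a<=3]((R ⋈[f=d] S)) → 1

E1 result:
f | a | b | d | y
5 | 7 | 6 | 5 | s
9 | 8 | 3 | 9 | q
E2 result:
f | a | b | d | y
5 | 1 | 5 | 5 | s
Witness: (9, 8, 3, 9, 'q') appears 1× in E1 but 0× in E2.

no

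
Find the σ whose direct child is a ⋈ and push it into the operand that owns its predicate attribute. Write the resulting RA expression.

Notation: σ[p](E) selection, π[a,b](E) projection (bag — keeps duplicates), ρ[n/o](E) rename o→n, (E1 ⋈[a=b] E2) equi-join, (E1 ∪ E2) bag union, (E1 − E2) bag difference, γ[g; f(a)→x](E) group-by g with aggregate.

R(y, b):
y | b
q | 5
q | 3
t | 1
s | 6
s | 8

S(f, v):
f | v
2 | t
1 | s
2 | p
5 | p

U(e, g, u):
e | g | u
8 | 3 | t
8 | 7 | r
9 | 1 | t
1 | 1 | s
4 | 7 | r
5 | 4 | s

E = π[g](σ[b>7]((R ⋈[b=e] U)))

σ filters on b, owned by the left side.
E' = π[g]((σ[b>7](R) ⋈[b=e] U))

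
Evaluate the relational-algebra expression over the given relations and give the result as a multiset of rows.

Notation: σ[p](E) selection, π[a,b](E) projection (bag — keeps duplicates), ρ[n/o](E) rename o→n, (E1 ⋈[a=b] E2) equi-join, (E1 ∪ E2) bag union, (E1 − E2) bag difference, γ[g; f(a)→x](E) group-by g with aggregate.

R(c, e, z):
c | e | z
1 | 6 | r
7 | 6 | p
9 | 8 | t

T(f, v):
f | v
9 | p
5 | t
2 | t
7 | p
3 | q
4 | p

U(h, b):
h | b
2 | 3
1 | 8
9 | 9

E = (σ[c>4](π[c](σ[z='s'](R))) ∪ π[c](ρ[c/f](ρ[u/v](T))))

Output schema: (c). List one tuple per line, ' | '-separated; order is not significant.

Subexpression sizes:
  R → 3
  σ[z='s'](R) → 0
  π[c](σ[z='s'](R)) → 0
  σ[c>4](π[c](σ[z='s'](R))) → 0
  T → 6
  ρ[u/v](T) → 6
  ρ[c/f](ρ[u/v](T)) → 6
  π[c](ρ[c/f](ρ[u/v](T))) → 6
  (σ[c>4](π[c](σ[z='s'](R))) ∪ π[c](ρ[c/f](ρ[u/v](T)))) → 6

== RESULT ==
c
2
3
4
5
7
9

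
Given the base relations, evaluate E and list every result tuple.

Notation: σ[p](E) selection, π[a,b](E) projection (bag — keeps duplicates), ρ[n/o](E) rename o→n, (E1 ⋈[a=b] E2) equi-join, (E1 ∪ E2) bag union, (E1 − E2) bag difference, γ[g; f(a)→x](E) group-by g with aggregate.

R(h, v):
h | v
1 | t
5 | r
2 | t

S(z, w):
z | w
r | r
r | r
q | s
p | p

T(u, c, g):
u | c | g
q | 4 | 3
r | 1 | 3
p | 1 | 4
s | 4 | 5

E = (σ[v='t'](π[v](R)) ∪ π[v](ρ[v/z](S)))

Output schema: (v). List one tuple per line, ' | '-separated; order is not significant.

Stepwise |·|:
  R → 3
  π[v](R) → 3
  σ[v='t'](π[v](R)) → 2
  S → 4
  ρ[v/z](S) → 4
  π[v](ρ[v/z](S)) → 4
  (σ[v='t'](π[v](R)) ∪ π[v](ρ[v/z](S))) → 6

== RESULT ==
v
p
q
r
r
t
t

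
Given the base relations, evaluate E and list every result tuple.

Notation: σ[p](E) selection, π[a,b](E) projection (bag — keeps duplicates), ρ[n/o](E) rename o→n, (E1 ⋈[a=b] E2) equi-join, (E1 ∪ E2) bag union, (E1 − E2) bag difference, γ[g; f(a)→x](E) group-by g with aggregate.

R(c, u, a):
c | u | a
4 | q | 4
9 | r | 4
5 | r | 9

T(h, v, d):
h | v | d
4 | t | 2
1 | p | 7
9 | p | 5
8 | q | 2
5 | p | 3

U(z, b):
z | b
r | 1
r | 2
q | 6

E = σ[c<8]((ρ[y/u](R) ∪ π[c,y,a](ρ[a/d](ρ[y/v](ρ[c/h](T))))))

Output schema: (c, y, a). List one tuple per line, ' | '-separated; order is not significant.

Per-node cardinality:
  R → 3
  ρ[y/u](R) → 3
  T → 5
  ρ[c/h](T) → 5
  ρ[y/v](ρ[c/h](T)) → 5
  ρ[a/d](ρ[y/v](ρ[c/h](T))) → 5
  π[c,y,a](ρ[a/d](ρ[y/v](ρ[c/h](T)))) → 5
  (ρ[y/u](R) ∪ π[c,y,a](ρ[a/d](ρ[y/v](ρ[c/h](T))))) → 8
  σ[c<8]((ρ[y/u](R) ∪ π[c,y,a](ρ[a/d](ρ[y/v](ρ[c/h](T)))))) → 5

== RESULT ==
c | y | a
1 | p | 7
4 | q | 4
4 | t | 2
5 | p | 3
5 | r | 9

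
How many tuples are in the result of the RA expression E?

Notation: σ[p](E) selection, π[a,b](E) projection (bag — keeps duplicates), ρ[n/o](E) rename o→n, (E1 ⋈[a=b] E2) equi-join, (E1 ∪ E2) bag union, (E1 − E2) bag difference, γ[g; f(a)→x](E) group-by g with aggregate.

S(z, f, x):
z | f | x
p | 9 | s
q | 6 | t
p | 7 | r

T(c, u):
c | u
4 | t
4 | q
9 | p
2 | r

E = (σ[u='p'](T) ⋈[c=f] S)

Per-node cardinality:
  T → 4
  σ[u='p'](T) → 1
  S → 3
  (σ[u='p'](T) ⋈[c=f] S) → 1

|E| = 1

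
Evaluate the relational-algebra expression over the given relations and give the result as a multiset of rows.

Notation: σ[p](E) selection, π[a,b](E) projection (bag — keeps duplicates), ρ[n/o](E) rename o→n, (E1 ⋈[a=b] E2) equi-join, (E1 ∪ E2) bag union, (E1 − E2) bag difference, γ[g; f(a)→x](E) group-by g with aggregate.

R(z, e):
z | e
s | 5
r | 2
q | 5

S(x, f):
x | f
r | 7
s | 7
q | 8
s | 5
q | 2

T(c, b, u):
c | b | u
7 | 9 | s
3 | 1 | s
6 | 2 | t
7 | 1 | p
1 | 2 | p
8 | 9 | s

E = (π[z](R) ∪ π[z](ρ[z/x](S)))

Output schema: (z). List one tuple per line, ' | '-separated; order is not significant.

Row counts bottom-up:
  R → 3
  π[z](R) → 3
  S → 5
  ρ[z/x](S) → 5
  π[z](ρ[z/x](S)) → 5
  (π[z](R) ∪ π[z](ρ[z/x](S))) → 8

== RESULT ==
z
q
q
q
r
r
s
s
s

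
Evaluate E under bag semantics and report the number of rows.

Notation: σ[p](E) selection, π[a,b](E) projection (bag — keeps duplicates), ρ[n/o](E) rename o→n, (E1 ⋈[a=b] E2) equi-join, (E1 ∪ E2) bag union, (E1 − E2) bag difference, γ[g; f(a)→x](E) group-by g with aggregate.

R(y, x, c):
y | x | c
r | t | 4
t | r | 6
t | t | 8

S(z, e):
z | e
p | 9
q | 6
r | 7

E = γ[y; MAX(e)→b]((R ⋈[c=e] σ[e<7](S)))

Stepwise |·|:
  R → 3
  S → 3
  σ[e<7](S) → 1
  (R ⋈[c=e] σ[e<7](S)) → 1
  γ[y; MAX(e)→b]((R ⋈[c=e] σ[e<7](S))) → 1

|E| = 1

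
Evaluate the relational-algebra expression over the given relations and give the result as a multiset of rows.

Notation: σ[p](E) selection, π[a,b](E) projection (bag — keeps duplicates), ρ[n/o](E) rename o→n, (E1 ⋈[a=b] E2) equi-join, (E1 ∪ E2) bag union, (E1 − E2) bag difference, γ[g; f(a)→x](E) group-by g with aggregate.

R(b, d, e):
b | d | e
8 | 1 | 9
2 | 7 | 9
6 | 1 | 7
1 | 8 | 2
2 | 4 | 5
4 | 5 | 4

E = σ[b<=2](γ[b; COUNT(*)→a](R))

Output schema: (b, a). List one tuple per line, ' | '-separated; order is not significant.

Per-node cardinality:
  R → 6
  γ[b; COUNT(*)→a](R) → 5
  σ[b<=2](γ[b; COUNT(*)→a](R)) → 2

== RESULT ==
b | a
1 | 1
2 | 2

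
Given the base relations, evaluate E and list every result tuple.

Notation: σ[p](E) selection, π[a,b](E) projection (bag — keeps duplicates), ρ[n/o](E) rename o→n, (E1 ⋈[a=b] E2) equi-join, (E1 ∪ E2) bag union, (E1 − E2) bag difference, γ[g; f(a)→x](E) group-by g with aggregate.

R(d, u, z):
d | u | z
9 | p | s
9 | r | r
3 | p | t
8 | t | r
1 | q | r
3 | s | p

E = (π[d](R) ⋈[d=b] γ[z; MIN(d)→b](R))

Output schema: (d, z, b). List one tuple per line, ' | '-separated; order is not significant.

Per-node cardinality:
  R → 6
  π[d](R) → 6
  R → 6
  γ[z; MIN(d)→b](R) → 4
  (π[d](R) ⋈[d=b] γ[z; MIN(d)→b](R)) → 7

== RESULT ==
d | z | b
1 | r | 1
3 | p | 3
3 | p | 3
3 | t | 3
3 | t | 3
9 | s | 9
9 | s | 9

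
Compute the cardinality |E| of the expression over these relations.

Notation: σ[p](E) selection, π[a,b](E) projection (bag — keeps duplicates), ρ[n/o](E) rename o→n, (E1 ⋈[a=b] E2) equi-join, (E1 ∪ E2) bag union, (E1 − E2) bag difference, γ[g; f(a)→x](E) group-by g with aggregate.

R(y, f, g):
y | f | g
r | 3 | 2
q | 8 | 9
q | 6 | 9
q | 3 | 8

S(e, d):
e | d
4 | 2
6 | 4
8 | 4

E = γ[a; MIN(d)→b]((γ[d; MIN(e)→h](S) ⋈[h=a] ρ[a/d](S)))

Row counts bottom-up:
  S → 3
  γ[d; MIN(e)→h](S) → 2
  S → 3
  ρ[a/d](S) → 3
  (γ[d; MIN(e)→h](S) ⋈[h=a] ρ[a/d](S)) → 2
  γ[a; MIN(d)→b]((γ[d; MIN(e)→h](S) ⋈[h=a] ρ[a/d](S))) → 1

|E| = 1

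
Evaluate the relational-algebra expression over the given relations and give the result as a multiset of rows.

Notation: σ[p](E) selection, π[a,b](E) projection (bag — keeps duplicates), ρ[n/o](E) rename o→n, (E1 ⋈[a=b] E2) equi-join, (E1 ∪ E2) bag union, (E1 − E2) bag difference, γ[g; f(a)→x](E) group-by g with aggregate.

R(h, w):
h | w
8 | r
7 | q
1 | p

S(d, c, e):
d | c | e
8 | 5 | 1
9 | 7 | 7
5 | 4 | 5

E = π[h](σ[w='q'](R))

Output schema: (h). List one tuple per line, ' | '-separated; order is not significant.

Subexpression sizes:
  R → 3
  σ[w='q'](R) → 1
  π[h](σ[w='q'](R)) → 1

== RESULT ==
h
7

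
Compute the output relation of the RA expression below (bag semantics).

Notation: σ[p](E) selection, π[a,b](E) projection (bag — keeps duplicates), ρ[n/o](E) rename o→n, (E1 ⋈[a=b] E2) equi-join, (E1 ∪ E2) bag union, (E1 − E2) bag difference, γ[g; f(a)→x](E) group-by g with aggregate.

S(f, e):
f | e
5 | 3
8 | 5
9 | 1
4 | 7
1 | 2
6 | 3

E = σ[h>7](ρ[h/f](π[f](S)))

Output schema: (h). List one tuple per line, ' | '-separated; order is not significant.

Row counts bottom-up:
  S → 6
  π[f](S) → 6
  ρ[h/f](π[f](S)) → 6
  σ[h>7](ρ[h/f](π[f](S))) → 2

== RESULT ==
h
8
9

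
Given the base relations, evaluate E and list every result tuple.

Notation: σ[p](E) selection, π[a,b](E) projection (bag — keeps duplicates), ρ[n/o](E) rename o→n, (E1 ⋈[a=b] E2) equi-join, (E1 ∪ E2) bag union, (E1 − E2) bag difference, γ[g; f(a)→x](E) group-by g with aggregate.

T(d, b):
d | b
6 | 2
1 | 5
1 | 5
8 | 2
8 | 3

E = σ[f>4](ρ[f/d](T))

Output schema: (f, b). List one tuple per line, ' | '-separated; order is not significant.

Per-node cardinality:
  T → 5
  ρ[f/d](T) → 5
  σ[f>4](ρ[f/d](T)) → 3

== RESULT ==
f | b
6 | 2
8 | 2
8 | 3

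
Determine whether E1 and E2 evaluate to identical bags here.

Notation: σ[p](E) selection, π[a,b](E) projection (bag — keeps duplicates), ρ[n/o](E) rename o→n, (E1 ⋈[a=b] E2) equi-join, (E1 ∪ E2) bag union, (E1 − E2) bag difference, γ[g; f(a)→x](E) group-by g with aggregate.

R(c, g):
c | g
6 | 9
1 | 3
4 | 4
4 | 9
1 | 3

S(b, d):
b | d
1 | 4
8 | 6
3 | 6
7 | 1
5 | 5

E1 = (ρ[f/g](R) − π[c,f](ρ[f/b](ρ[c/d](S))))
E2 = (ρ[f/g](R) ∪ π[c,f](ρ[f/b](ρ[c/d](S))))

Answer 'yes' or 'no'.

E1 row counts bottom-up:
  R → 5
  ρ[f/g](R) → 5
  S → 5
  ρ[c/d](S) → 5
  ρ[f/b](ρ[c/d](S)) → 5
  π[c,f](ρ[f/b](ρ[c/d](S))) → 5
  (ρ[f/g](R) − π[c,f](ρ[f/b](ρ[c/d](S)))) → 5
E2 row counts bottom-up:
  R → 5
  ρ[f/g](R) → 5
  S → 5
  ρ[c/d](S) → 5
  ρ[f/b](ρ[c/d](S)) → 5
  π[c,f](ρ[f/b](ρ[c/d](S))) → 5
  (ρ[f/g](R) ∪ π[c,f](ρ[f/b](ρ[c/d](S)))) → 10

E1 result:
c | f
1 | 3
1 | 3
4 | 4
4 | 9
6 | 9
E2 result:
c | f
1 | 3
1 | 3
1 | 7
4 | 1
4 | 4
4 | 9
5 | 5
6 | 3
6 | 8
6 | 9
Witness: (5, 5) appears 0× in E1 but 1× in E2.

no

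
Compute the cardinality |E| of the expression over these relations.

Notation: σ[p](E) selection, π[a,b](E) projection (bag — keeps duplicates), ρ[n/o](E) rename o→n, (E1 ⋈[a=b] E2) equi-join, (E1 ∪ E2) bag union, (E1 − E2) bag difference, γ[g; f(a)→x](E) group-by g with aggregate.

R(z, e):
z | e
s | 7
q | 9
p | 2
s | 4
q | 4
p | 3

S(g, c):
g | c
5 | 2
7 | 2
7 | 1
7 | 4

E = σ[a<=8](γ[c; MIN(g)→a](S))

Per-node cardinality:
  S → 4
  γ[c; MIN(g)→a](S) → 3
  σ[a<=8](γ[c; MIN(g)→a](S)) → 3

|E| = 3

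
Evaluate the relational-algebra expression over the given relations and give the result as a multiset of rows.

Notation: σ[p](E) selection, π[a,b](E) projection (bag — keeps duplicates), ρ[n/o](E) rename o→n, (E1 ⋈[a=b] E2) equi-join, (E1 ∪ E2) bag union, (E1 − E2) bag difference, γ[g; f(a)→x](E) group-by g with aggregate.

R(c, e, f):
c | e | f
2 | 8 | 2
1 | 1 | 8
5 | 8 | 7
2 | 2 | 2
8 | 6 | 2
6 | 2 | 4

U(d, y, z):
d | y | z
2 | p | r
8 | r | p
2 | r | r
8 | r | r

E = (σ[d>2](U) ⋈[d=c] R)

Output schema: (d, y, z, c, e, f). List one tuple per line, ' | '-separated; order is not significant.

Per-node cardinality:
  U → 4
  σ[d>2](U) → 2
  R → 6
  (σ[d>2](U) ⋈[d=c] R) → 2

== RESULT ==
d | y | z | c | e | f
8 | r | p | 8 | 6 | 2
8 | r | r | 8 | 6 | 2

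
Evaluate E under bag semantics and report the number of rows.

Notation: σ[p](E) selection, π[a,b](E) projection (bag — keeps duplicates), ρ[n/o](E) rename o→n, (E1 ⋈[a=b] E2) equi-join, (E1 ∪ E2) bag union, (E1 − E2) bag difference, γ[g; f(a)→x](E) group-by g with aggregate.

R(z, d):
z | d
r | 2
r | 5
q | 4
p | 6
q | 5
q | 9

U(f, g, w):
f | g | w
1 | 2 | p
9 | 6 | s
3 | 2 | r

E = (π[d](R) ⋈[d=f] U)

Stepwise |·|:
  R → 6
  π[d](R) → 6
  U → 3
  (π[d](R) ⋈[d=f] U) → 1

|E| = 1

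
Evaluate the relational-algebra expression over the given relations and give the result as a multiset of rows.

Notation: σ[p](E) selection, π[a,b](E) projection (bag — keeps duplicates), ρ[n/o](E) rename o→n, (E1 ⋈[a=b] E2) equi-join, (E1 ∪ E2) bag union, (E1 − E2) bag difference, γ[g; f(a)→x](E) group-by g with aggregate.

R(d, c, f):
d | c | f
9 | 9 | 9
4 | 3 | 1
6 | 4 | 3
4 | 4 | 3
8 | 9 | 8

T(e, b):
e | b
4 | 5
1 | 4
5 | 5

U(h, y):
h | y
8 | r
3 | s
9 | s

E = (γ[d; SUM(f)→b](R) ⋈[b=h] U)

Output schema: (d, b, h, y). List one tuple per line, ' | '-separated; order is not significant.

Per-node cardinality:
  R → 5
  γ[d; SUM(f)→b](R) → 4
  U → 3
  (γ[d; SUM(f)→b](R) ⋈[b=h] U) → 3

== RESULT ==
d | b | h | y
6 | 3 | 3 | s
8 | 8 | 8 | r
9 | 9 | 9 | s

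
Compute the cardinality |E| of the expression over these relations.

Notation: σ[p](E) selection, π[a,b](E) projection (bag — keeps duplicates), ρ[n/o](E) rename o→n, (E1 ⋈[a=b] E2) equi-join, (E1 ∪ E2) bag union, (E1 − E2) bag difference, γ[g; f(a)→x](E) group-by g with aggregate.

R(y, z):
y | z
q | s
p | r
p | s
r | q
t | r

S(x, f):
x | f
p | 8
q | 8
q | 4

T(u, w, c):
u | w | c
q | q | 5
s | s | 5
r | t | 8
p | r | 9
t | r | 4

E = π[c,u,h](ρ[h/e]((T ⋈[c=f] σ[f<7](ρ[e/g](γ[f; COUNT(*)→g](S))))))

Row counts bottom-up:
  T → 5
  S → 3
  γ[f; COUNT(*)→g](S) → 2
  ρ[e/g](γ[f; COUNT(*)→g](S)) → 2
  σ[f<7](ρ[e/g](γ[f; COUNT(*)→g](S))) → 1
  (T ⋈[c=f] σ[f<7](ρ[e/g](γ[f; COUNT(*)→g](S)))) → 1
  ρ[h/e]((T ⋈[c=f] σ[f<7](ρ[e/g](γ[f; COUNT(*)→g](S))))) → 1
  π[c,u,h](ρ[h/e]((T ⋈[c=f] σ[f<7](ρ[e/g](γ[f; COUNT(*)→g](S)))))) → 1

|E| = 1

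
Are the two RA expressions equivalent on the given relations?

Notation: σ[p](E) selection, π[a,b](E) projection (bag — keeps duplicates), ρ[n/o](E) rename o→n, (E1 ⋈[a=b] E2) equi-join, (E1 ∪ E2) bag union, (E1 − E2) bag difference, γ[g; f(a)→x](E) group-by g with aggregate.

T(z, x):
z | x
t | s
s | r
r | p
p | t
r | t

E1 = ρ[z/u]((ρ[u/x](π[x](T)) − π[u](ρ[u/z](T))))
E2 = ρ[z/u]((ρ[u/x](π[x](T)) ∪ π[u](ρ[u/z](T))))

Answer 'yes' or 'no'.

E1 subexpression sizes:
  T → 5
  π[x](T) → 5
  ρ[u/x](π[x](T)) → 5
  T → 5
  ρ[u/z](T) → 5
  π[u](ρ[u/z](T)) → 5
  (ρ[u/x](π[x](T)) − π[u](ρ[u/z](T))) → 1
  ρ[z/u]((ρ[u/x](π[x](T)) − π[u](ρ[u/z](T)))) → 1
E2 subexpression sizes:
  T → 5
  π[x](T) → 5
  ρ[u/x](π[x](T)) → 5
  T → 5
  ρ[u/z](T) → 5
  π[u](ρ[u/z](T)) → 5
  (ρ[u/x](π[x](T)) ∪ π[u](ρ[u/z](T))) → 10
  ρ[z/u]((ρ[u/x](π[x](T)) ∪ π[u](ρ[u/z](T)))) → 10

E1 result:
z
t
E2 result:
z
p
p
r
r
r
s
s
t
t
t
Witness: ('s',) appears 0× in E1 but 2× in E2.

no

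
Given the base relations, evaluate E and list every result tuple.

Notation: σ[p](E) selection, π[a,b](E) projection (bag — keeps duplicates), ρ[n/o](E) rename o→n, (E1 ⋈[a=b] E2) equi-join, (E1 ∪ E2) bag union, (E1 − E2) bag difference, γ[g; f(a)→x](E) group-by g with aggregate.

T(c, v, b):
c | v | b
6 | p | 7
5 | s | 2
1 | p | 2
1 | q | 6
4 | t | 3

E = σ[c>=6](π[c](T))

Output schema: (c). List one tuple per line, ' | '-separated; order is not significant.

Row counts bottom-up:
  T → 5
  π[c](T) → 5
  σ[c>=6](π[c](T)) → 1

== RESULT ==
c
6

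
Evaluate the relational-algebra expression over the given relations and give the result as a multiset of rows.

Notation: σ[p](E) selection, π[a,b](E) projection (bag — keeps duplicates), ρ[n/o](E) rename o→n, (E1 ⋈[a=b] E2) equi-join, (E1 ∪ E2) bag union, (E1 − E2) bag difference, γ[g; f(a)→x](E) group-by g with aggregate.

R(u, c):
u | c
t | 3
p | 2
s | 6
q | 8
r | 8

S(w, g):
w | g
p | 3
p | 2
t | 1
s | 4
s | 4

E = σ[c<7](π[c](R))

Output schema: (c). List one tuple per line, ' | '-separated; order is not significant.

Per-node cardinality:
  R → 5
  π[c](R) → 5
  σ[c<7](π[c](R)) → 3

== RESULT ==
c
2
3
6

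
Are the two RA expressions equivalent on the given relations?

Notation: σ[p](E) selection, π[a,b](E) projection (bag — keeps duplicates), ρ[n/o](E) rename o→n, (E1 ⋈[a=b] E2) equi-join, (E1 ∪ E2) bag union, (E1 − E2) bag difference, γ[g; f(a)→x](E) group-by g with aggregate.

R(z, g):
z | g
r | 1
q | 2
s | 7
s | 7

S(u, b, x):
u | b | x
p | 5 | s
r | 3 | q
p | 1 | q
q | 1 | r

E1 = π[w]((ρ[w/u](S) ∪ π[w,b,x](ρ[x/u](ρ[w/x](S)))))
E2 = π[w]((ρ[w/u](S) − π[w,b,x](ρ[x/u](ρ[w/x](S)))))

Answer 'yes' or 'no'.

E1 stepwise |·|:
  S → 4
  ρ[w/u](S) → 4
  S → 4
  ρ[w/x](S) → 4
  ρ[x/u](ρ[w/x](S)) → 4
  π[w,b,x](ρ[x/u](ρ[w/x](S))) → 4
  (ρ[w/u](S) ∪ π[w,b,x](ρ[x/u](ρ[w/x](S)))) → 8
  π[w]((ρ[w/u](S) ∪ π[w,b,x](ρ[x/u](ρ[w/x](S))))) → 8
E2 stepwise |·|:
  S → 4
  ρ[w/u](S) → 4
  S → 4
  ρ[w/x](S) → 4
  ρ[x/u](ρ[w/x](S)) → 4
  π[w,b,x](ρ[x/u](ρ[w/x](S))) → 4
  (ρ[w/u](S) − π[w,b,x](ρ[x/u](ρ[w/x](S)))) → 4
  π[w]((ρ[w/u](S) − π[w,b,x](ρ[x/u](ρ[w/x](S))))) → 4

E1 result:
w
p
p
q
q
q
r
r
s
E2 result:
w
p
p
q
r
Witness: ('s',) appears 1× in E1 but 0× in E2.

no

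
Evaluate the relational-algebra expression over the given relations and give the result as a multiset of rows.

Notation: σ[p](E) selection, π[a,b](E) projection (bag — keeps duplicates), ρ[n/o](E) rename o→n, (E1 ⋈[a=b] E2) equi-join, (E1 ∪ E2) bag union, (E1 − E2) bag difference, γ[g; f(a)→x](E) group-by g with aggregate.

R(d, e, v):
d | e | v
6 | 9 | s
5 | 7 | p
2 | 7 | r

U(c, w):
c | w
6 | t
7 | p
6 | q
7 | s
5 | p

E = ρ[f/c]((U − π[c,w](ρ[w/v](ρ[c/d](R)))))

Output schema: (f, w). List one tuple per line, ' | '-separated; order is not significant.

Subexpression sizes:
  U → 5
  R → 3
  ρ[c/d](R) → 3
  ρ[w/v](ρ[c/d](R)) → 3
  π[c,w](ρ[w/v](ρ[c/d](R))) → 3
  (U − π[c,w](ρ[w/v](ρ[c/d](R)))) → 4
  ρ[f/c]((U − π[c,w](ρ[w/v](ρ[c/d](R))))) → 4

== RESULT ==
f | w
6 | q
6 | t
7 | p
7 | s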